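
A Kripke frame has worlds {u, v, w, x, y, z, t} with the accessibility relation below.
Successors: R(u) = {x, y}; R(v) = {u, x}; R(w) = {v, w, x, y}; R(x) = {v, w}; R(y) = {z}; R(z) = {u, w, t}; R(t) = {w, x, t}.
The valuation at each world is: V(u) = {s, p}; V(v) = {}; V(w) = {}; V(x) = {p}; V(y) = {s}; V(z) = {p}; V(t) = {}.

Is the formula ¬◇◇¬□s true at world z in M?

At z: ◇◇¬□s is true, so ¬◇◇¬□s is false.
  At z: ◇◇¬□s requires ◇¬□s at some successor in {u, w, t}.
    ◇¬□s holds at u, so ◇◇¬□s is true at z.
      At u: ◇¬□s requires ¬□s at some successor in {x, y}.
        ¬□s holds at x, so ◇¬□s is true at u.

No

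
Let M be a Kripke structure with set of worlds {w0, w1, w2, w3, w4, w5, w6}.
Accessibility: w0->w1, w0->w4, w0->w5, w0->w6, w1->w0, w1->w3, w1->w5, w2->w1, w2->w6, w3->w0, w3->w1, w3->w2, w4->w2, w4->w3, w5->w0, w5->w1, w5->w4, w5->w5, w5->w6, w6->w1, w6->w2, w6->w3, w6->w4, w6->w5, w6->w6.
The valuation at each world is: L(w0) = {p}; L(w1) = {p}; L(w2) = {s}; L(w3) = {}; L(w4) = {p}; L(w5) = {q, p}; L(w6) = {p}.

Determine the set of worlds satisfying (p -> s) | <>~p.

Let φ = (p -> s) | <>~p. Evaluate φ at each world:
  w0 (successors {w1, w4, w5, w6}): φ is false.
  w1 (successors {w0, w3, w5}): φ is true.
  w2 (successors {w1, w6}): φ is true.
  w3 (successors {w0, w1, w2}): φ is true.
  w4 (successors {w2, w3}): φ is true.
  w5 (successors {w0, w1, w4, w5, w6}): φ is false.
  w6 (successors {w1, w2, w3, w4, w5, w6}): φ is true.
For instance, at w6:
  At w6: p -> s is false, <>~p is true, so (p -> s) | <>~p is true.
    At w6: <>~p requires ~p at some successor in {w1, w2, w3, w4, w5, w6}.
      ~p holds at w2, so <>~p is true at w6.
Satisfying worlds: {w1, w2, w3, w4, w6}

w1, w2, w3, w4, w6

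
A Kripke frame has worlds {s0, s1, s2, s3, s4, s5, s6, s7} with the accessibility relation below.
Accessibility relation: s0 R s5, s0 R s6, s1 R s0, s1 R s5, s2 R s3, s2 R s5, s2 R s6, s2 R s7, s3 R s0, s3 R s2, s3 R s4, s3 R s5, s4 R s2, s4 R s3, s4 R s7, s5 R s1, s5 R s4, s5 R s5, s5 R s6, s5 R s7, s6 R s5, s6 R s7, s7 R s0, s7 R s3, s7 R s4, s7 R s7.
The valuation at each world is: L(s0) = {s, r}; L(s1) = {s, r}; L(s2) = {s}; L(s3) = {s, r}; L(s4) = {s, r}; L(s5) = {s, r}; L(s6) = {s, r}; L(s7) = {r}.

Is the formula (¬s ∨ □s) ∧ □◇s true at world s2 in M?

No

Recall that □ψ holds at a world iff ψ holds at every accessible world, and ◇ψ holds iff ψ holds at some accessible world.
At s2: ¬s ∨ □s is false, □◇s is true, so (¬s ∨ □s) ∧ □◇s is false.
  At s2: ¬s is false, □s is false, so ¬s ∨ □s is false.
    At s2: □s requires s at every successor {s3, s5, s6, s7}.
      s fails at s7, so □s is false at s2.
  At s2: □◇s requires ◇s at every successor {s3, s5, s6, s7}.
    At s3: ◇s is true.
    At s5: ◇s is true.
    At s6: ◇s is true.
    At s7: ◇s is true.
  So □◇s is true at s2.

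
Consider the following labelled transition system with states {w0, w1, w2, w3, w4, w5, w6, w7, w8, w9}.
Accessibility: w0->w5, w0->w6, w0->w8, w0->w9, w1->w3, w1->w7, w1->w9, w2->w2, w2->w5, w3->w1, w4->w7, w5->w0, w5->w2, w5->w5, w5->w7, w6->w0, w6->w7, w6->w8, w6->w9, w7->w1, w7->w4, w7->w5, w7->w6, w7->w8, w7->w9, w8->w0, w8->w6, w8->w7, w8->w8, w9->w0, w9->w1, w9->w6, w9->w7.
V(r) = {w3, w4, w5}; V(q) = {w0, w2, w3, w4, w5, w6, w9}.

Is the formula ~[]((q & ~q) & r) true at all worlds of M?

Recall that []ψ holds at a world iff ψ holds at every accessible world, and <>ψ holds iff ψ holds at some accessible world.
Let φ = ~[]((q & ~q) & r). Evaluate φ at each world:
  w0 (successors {w5, w6, w8, w9}): φ is true.
  w1 (successors {w3, w7, w9}): φ is true.
  w2 (successors {w2, w5}): φ is true.
  w3 (successors {w1}): φ is true.
  w4 (successors {w7}): φ is true.
  w5 (successors {w0, w2, w5, w7}): φ is true.
  w6 (successors {w0, w7, w8, w9}): φ is true.
  w7 (successors {w1, w4, w5, w6, w8, w9}): φ is true.
  w8 (successors {w0, w6, w7, w8}): φ is true.
  w9 (successors {w0, w1, w6, w7}): φ is true.
For instance, at w6:
  At w6: []((q & ~q) & r) is false, so ~[]((q & ~q) & r) is true.
    At w6: []((q & ~q) & r) requires (q & ~q) & r at every successor {w0, w7, w8, w9}.
      (q & ~q) & r fails at w0, so []((q & ~q) & r) is false at w6.

Yes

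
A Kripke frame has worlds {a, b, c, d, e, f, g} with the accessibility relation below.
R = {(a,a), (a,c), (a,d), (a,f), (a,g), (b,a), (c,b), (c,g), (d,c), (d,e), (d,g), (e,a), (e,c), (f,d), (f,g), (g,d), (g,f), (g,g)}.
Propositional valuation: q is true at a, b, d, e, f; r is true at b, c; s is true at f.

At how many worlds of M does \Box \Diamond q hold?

Let φ = \Box \Diamond q. Evaluate φ at each world:
  a (successors {a, c, d, f, g}): φ is true.
  b (successors {a}): φ is true.
  c (successors {b, g}): φ is true.
  d (successors {c, e, g}): φ is true.
  e (successors {a, c}): φ is true.
  f (successors {d, g}): φ is true.
  g (successors {d, f, g}): φ is true.
For instance, at e:
  At e: \Box \Diamond q requires \Diamond q at every successor {a, c}.
      At a: \Diamond q requires q at some successor in {a, c, d, f, g}.
        q holds at a, so \Diamond q is true at a.
      At c: \Diamond q requires q at some successor in {b, g}.
        q holds at b, so \Diamond q is true at c.
  So \Box \Diamond q is true at e.
Satisfying worlds: {a, b, c, d, e, f, g}

7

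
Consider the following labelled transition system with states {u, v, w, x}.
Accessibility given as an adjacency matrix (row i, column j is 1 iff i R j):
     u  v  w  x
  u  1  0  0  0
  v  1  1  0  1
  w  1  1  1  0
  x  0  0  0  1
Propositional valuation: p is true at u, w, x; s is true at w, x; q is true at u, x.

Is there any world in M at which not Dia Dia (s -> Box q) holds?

No

Let φ = not Dia Dia (s -> Box q). Evaluate φ at each world:
  u (successors {u}): φ is false.
  v (successors {u, v, x}): φ is false.
  w (successors {u, v, w}): φ is false.
  x (successors {x}): φ is false.
For instance, at w:
  At w: Dia Dia (s -> Box q) is true, so not Dia Dia (s -> Box q) is false.
    At w: Dia Dia (s -> Box q) requires Dia (s -> Box q) at some successor in {u, v, w}.
      Dia (s -> Box q) holds at u, so Dia Dia (s -> Box q) is true at w.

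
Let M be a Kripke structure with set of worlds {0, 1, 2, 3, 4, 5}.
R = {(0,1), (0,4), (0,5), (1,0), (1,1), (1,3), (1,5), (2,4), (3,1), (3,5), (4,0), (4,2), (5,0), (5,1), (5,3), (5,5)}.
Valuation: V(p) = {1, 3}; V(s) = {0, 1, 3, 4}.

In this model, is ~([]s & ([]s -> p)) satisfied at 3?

At 3: []s & ([]s -> p) is false, so ~([]s & ([]s -> p)) is true.
  At 3: []s is false, []s -> p is true, so []s & ([]s -> p) is false.
    At 3: []s requires s at every successor {1, 5}.
      s fails at 5, so []s is false at 3.
    At 3: []s is false, p is true, so []s -> p is true.
      At 3: []s requires s at every successor {1, 5}.
        s fails at 5, so []s is false at 3.

Yes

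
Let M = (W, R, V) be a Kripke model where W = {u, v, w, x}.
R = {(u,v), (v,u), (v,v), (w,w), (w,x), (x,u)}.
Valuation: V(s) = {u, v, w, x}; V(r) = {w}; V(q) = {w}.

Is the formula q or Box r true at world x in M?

At x: q is false, Box r is false, so q or Box r is false.
  At x: Box r requires r at every successor {u}.
    r fails at u, so Box r is false at x.

No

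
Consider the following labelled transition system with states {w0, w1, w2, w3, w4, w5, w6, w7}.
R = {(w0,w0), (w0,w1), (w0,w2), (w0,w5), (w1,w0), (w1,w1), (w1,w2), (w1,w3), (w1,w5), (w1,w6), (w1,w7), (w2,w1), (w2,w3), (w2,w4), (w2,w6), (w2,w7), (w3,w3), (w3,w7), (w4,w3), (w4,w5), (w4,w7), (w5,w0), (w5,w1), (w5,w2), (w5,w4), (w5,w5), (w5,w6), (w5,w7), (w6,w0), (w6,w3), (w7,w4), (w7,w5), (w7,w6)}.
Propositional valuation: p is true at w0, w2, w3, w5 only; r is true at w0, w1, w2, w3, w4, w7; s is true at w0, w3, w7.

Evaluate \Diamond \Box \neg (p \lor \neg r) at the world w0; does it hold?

No

Recall that \Box ψ holds at a world iff ψ holds at every accessible world, and \Diamond ψ holds iff ψ holds at some accessible world.
At w0: \Diamond \Box \neg (p \lor \neg r) requires \Box \neg (p \lor \neg r) at some successor in {w0, w1, w2, w5}.
  At w0: \Box \neg (p \lor \neg r) is false.
  At w1: \Box \neg (p \lor \neg r) is false.
  At w2: \Box \neg (p \lor \neg r) is false.
  At w5: \Box \neg (p \lor \neg r) is false.
So \Diamond \Box \neg (p \lor \neg r) is false at w0.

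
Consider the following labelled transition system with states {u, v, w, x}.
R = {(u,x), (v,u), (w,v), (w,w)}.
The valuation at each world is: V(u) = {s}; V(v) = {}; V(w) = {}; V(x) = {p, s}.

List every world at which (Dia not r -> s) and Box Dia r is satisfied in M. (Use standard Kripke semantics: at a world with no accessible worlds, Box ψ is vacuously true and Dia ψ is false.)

Let φ = (Dia not r -> s) and Box Dia r. Evaluate φ at each world:
  u (successors {x}): φ is false.
  v (successors {u}): φ is false.
  w (successors {v, w}): φ is false.
  x (successors ∅): φ is true.
For instance, at w:
  At w: Dia not r -> s is false, Box Dia r is false, so (Dia not r -> s) and Box Dia r is false.
    At w: Dia not r is true, s is false, so Dia not r -> s is false.
      At w: Dia not r requires not r at some successor in {v, w}.
        not r holds at v, so Dia not r is true at w.
    At w: Box Dia r requires Dia r at every successor {v, w}.
      Dia r fails at v, so Box Dia r is false at w.
Satisfying worlds: {x}

x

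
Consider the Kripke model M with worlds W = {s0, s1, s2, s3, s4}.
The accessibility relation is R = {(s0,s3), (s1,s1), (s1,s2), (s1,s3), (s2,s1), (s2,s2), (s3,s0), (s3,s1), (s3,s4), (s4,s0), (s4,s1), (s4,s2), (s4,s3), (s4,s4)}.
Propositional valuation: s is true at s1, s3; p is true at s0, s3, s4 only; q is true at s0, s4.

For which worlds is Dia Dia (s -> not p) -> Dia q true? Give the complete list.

Let φ = Dia Dia (s -> not p) -> Dia q. Evaluate φ at each world:
  s0 (successors {s3}): φ is false.
  s1 (successors {s1, s2, s3}): φ is false.
  s2 (successors {s1, s2}): φ is false.
  s3 (successors {s0, s1, s4}): φ is true.
  s4 (successors {s0, s1, s2, s3, s4}): φ is true.
For instance, at s0:
  At s0: Dia Dia (s -> not p) is true, Dia q is false, so Dia Dia (s -> not p) -> Dia q is false.
    At s0: Dia Dia (s -> not p) requires Dia (s -> not p) at some successor in {s3}.
      Dia (s -> not p) holds at s3, so Dia Dia (s -> not p) is true at s0.
    At s0: Dia q requires q at some successor in {s3}.
      At s3: q is false.
    So Dia q is false at s0.
Satisfying worlds: {s3, s4}

s3, s4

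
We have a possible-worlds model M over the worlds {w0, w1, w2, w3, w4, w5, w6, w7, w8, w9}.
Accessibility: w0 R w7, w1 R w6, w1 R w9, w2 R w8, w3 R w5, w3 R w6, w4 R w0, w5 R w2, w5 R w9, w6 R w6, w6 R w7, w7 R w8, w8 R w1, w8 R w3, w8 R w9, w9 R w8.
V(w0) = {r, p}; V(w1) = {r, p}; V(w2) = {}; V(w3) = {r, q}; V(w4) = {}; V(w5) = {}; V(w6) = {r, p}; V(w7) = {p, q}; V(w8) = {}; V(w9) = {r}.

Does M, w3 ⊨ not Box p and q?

Yes

At w3: not Box p is true, q is true, so not Box p and q is true.
  At w3: Box p is false, so not Box p is true.
    At w3: Box p requires p at every successor {w5, w6}.
      p fails at w5, so Box p is false at w3.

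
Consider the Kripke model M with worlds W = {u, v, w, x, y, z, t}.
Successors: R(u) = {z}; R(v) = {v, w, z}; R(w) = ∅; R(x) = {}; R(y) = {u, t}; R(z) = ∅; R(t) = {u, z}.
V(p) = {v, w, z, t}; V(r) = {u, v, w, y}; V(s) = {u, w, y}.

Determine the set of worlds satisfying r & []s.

w

Recall that []ψ holds at a world iff ψ holds at every accessible world, and <>ψ holds iff ψ holds at some accessible world.
Let φ = r & []s. Evaluate φ at each world:
  u (successors {z}): φ is false.
  v (successors {v, w, z}): φ is false.
  w (successors ∅): φ is true.
  x (successors ∅): φ is false.
  y (successors {u, t}): φ is false.
  z (successors ∅): φ is false.
  t (successors {u, z}): φ is false.
For instance, at y:
  At y: r is true, []s is false, so r & []s is false.
    At y: []s requires s at every successor {u, t}.
      s fails at t, so []s is false at y.
Satisfying worlds: {w}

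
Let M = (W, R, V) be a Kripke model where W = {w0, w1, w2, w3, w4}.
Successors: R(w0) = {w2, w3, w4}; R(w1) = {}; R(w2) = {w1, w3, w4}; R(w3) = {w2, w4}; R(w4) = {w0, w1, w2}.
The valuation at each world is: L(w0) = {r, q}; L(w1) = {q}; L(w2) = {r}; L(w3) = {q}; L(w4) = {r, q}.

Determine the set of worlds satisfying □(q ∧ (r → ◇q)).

Let φ = □(q ∧ (r → ◇q)). Evaluate φ at each world:
  w0 (successors {w2, w3, w4}): φ is false.
  w1 (successors ∅): φ is true.
  w2 (successors {w1, w3, w4}): φ is true.
  w3 (successors {w2, w4}): φ is false.
  w4 (successors {w0, w1, w2}): φ is false.
For instance, at w4:
  At w4: □(q ∧ (r → ◇q)) requires q ∧ (r → ◇q) at every successor {w0, w1, w2}.
    q ∧ (r → ◇q) fails at w2, so □(q ∧ (r → ◇q)) is false at w4.
      At w2: q is false, r → ◇q is true, so q ∧ (r → ◇q) is false.
Satisfying worlds: {w1, w2}

w1, w2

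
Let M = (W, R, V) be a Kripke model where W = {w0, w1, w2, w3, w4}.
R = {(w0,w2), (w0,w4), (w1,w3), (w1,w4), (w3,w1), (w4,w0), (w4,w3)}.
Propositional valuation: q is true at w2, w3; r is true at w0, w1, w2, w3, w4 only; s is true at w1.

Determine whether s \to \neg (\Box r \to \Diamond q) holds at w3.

Yes

At w3: s is false, \neg (\Box r \to \Diamond q) is true, so s \to \neg (\Box r \to \Diamond q) is true.
  At w3: \Box r \to \Diamond q is false, so \neg (\Box r \to \Diamond q) is true.
    At w3: \Box r is true, \Diamond q is false, so \Box r \to \Diamond q is false.
      At w3: \Box r requires r at every successor {w1}.
        At w1: r is true.
      So \Box r is true at w3.
      At w3: \Diamond q requires q at some successor in {w1}.
        At w1: q is false.
      So \Diamond q is false at w3.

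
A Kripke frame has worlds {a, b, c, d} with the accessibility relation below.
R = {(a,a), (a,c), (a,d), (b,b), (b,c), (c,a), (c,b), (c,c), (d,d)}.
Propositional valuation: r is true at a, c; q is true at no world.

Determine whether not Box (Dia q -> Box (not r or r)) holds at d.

No

At d: Box (Dia q -> Box (not r or r)) is true, so not Box (Dia q -> Box (not r or r)) is false.
  At d: Box (Dia q -> Box (not r or r)) requires Dia q -> Box (not r or r) at every successor {d}.
      At d: Dia q is false, Box (not r or r) is true, so Dia q -> Box (not r or r) is true.
  So Box (Dia q -> Box (not r or r)) is true at d.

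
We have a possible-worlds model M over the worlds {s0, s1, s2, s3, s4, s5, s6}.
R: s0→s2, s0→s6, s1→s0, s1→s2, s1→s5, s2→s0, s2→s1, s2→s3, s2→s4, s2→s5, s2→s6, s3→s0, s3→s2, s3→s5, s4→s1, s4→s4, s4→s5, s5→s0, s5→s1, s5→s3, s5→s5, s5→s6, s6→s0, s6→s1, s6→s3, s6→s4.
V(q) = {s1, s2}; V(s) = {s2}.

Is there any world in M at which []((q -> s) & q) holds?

Recall that []ψ holds at a world iff ψ holds at every accessible world, and <>ψ holds iff ψ holds at some accessible world.
Let φ = []((q -> s) & q). Evaluate φ at each world:
  s0 (successors {s2, s6}): φ is false.
  s1 (successors {s0, s2, s5}): φ is false.
  s2 (successors {s0, s1, s3, s4, s5, s6}): φ is false.
  s3 (successors {s0, s2, s5}): φ is false.
  s4 (successors {s1, s4, s5}): φ is false.
  s5 (successors {s0, s1, s3, s5, s6}): φ is false.
  s6 (successors {s0, s1, s3, s4}): φ is false.
For instance, at s4:
  At s4: []((q -> s) & q) requires (q -> s) & q at every successor {s1, s4, s5}.
    (q -> s) & q fails at s1, so []((q -> s) & q) is false at s4.

No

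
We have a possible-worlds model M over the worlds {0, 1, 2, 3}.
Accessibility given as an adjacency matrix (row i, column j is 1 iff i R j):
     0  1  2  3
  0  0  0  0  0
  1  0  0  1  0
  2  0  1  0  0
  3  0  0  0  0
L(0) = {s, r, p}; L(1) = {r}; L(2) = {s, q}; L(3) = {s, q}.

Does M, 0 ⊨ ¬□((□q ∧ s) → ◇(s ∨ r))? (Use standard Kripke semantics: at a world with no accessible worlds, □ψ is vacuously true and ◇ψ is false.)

No

At 0: □((□q ∧ s) → ◇(s ∨ r)) is true, so ¬□((□q ∧ s) → ◇(s ∨ r)) is false.
  At 0: no accessible worlds, so □((□q ∧ s) → ◇(s ∨ r)) holds vacuously.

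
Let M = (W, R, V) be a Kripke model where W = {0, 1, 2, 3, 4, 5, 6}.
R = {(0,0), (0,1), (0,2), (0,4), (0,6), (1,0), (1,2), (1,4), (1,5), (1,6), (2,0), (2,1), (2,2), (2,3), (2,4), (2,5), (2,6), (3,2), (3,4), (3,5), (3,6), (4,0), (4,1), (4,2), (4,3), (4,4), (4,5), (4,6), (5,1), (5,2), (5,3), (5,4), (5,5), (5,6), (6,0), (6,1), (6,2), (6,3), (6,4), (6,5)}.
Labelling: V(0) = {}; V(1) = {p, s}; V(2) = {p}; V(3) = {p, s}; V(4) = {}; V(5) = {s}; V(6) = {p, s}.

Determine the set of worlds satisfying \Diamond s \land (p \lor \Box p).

1, 2, 3, 6

Let φ = \Diamond s \land (p \lor \Box p). Evaluate φ at each world:
  0 (successors {0, 1, 2, 4, 6}): φ is false.
  1 (successors {0, 2, 4, 5, 6}): φ is true.
  2 (successors {0, 1, 2, 3, 4, 5, 6}): φ is true.
  3 (successors {2, 4, 5, 6}): φ is true.
  4 (successors {0, 1, 2, 3, 4, 5, 6}): φ is false.
  5 (successors {1, 2, 3, 4, 5, 6}): φ is false.
  6 (successors {0, 1, 2, 3, 4, 5}): φ is true.
For instance, at 3:
  At 3: \Diamond s is true, p \lor \Box p is true, so \Diamond s \land (p \lor \Box p) is true.
    At 3: \Diamond s requires s at some successor in {2, 4, 5, 6}.
      s holds at 5, so \Diamond s is true at 3.
    At 3: p is true, \Box p is false, so p \lor \Box p is true.
      At 3: \Box p requires p at every successor {2, 4, 5, 6}.
        p fails at 4, so \Box p is false at 3.
Satisfying worlds: {1, 2, 3, 6}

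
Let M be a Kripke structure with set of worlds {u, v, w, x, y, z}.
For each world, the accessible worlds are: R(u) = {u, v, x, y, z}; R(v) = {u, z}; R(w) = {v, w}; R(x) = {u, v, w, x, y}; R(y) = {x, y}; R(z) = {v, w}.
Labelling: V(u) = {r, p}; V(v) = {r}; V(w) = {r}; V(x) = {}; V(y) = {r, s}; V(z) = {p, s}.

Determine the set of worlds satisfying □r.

Recall that □ψ holds at a world iff ψ holds at every accessible world, and ◇ψ holds iff ψ holds at some accessible world.
Let φ = □r. Evaluate φ at each world:
  u (successors {u, v, x, y, z}): φ is false.
  v (successors {u, z}): φ is false.
  w (successors {v, w}): φ is true.
  x (successors {u, v, w, x, y}): φ is false.
  y (successors {x, y}): φ is false.
  z (successors {v, w}): φ is true.
For instance, at x:
  At x: □r requires r at every successor {u, v, w, x, y}.
    r fails at x, so □r is false at x.
Satisfying worlds: {w, z}

w, z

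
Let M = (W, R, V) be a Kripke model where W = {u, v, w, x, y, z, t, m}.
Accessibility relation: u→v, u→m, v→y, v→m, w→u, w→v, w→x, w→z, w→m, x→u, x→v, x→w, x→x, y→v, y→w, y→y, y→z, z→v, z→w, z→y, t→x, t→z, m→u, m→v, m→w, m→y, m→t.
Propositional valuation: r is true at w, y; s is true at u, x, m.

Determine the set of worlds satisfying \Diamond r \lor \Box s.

v, x, y, z, m

Recall that \Box ψ holds at a world iff ψ holds at every accessible world, and \Diamond ψ holds iff ψ holds at some accessible world.
Let φ = \Diamond r \lor \Box s. Evaluate φ at each world:
  u (successors {v, m}): φ is false.
  v (successors {y, m}): φ is true.
  w (successors {u, v, x, z, m}): φ is false.
  x (successors {u, v, w, x}): φ is true.
  y (successors {v, w, y, z}): φ is true.
  z (successors {v, w, y}): φ is true.
  t (successors {x, z}): φ is false.
  m (successors {u, v, w, y, t}): φ is true.
For instance, at v:
  At v: \Diamond r is true, \Box s is false, so \Diamond r \lor \Box s is true.
    At v: \Diamond r requires r at some successor in {y, m}.
      r holds at y, so \Diamond r is true at v.
    At v: \Box s requires s at every successor {y, m}.
      s fails at y, so \Box s is false at v.
Satisfying worlds: {v, x, y, z, m}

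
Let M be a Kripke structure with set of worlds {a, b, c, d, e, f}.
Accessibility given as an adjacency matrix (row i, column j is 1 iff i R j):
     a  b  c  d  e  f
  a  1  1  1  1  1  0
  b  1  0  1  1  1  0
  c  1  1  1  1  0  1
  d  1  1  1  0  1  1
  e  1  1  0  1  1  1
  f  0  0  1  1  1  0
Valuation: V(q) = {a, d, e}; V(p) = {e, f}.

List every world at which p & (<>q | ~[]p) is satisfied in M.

Recall that []ψ holds at a world iff ψ holds at every accessible world, and <>ψ holds iff ψ holds at some accessible world.
Let φ = p & (<>q | ~[]p). Evaluate φ at each world:
  a (successors {a, b, c, d, e}): φ is false.
  b (successors {a, c, d, e}): φ is false.
  c (successors {a, b, c, d, f}): φ is false.
  d (successors {a, b, c, e, f}): φ is false.
  e (successors {a, b, d, e, f}): φ is true.
  f (successors {c, d, e}): φ is true.
For instance, at c:
  At c: p is false, <>q | ~[]p is true, so p & (<>q | ~[]p) is false.
    At c: <>q is true, ~[]p is true, so <>q | ~[]p is true.
      At c: <>q requires q at some successor in {a, b, c, d, f}.
        q holds at a, so <>q is true at c.
      At c: []p is false, so ~[]p is true.
Satisfying worlds: {e, f}

e, f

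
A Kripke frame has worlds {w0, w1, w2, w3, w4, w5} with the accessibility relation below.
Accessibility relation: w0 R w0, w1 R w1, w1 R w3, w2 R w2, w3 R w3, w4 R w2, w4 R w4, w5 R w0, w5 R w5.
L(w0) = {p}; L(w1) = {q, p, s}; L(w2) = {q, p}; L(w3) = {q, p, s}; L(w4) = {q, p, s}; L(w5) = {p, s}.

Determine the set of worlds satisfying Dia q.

w1, w2, w3, w4

Let φ = Dia q. Evaluate φ at each world:
  w0 (successors {w0}): φ is false.
  w1 (successors {w1, w3}): φ is true.
  w2 (successors {w2}): φ is true.
  w3 (successors {w3}): φ is true.
  w4 (successors {w2, w4}): φ is true.
  w5 (successors {w0, w5}): φ is false.
For instance, at w1:
  At w1: Dia q requires q at some successor in {w1, w3}.
    q holds at w1, so Dia q is true at w1.
Satisfying worlds: {w1, w2, w3, w4}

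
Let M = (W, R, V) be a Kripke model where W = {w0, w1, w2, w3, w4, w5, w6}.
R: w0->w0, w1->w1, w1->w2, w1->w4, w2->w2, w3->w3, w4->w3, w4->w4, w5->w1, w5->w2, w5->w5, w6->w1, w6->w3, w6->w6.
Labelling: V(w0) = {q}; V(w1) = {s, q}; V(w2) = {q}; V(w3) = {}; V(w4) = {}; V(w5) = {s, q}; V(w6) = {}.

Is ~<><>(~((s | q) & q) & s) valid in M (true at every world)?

Yes

Let φ = ~<><>(~((s | q) & q) & s). Evaluate φ at each world:
  w0 (successors {w0}): φ is true.
  w1 (successors {w1, w2, w4}): φ is true.
  w2 (successors {w2}): φ is true.
  w3 (successors {w3}): φ is true.
  w4 (successors {w3, w4}): φ is true.
  w5 (successors {w1, w2, w5}): φ is true.
  w6 (successors {w1, w3, w6}): φ is true.
For instance, at w6:
  At w6: <><>(~((s | q) & q) & s) is false, so ~<><>(~((s | q) & q) & s) is true.
    At w6: <><>(~((s | q) & q) & s) requires <>(~((s | q) & q) & s) at some successor in {w1, w3, w6}.
      At w1: <>(~((s | q) & q) & s) is false.
      At w3: <>(~((s | q) & q) & s) is false.
      At w6: <>(~((s | q) & q) & s) is false.
    So <><>(~((s | q) & q) & s) is false at w6.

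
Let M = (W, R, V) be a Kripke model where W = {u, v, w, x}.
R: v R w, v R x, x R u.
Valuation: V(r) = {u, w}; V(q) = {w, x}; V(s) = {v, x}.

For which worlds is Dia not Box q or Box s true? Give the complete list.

u, v, w

Let φ = Dia not Box q or Box s. Evaluate φ at each world:
  u (successors ∅): φ is true.
  v (successors {w, x}): φ is true.
  w (successors ∅): φ is true.
  x (successors {u}): φ is false.
For instance, at v:
  At v: Dia not Box q is true, Box s is false, so Dia not Box q or Box s is true.
    At v: Dia not Box q requires not Box q at some successor in {w, x}.
      not Box q holds at x, so Dia not Box q is true at v.
    At v: Box s requires s at every successor {w, x}.
      s fails at w, so Box s is false at v.
Satisfying worlds: {u, v, w}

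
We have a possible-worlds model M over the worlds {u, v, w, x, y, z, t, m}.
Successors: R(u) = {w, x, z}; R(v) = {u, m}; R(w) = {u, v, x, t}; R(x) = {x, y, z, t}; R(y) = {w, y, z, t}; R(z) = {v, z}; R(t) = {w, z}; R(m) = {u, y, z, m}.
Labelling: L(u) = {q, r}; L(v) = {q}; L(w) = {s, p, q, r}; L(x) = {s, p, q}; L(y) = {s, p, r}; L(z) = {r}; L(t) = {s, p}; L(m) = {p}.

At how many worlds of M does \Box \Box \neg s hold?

Let φ = \Box \Box \neg s. Evaluate φ at each world:
  u (successors {w, x, z}): φ is false.
  v (successors {u, m}): φ is false.
  w (successors {u, v, x, t}): φ is false.
  x (successors {x, y, z, t}): φ is false.
  y (successors {w, y, z, t}): φ is false.
  z (successors {v, z}): φ is true.
  t (successors {w, z}): φ is false.
  m (successors {u, y, z, m}): φ is false.
For instance, at u:
  At u: \Box \Box \neg s requires \Box \neg s at every successor {w, x, z}.
    \Box \neg s fails at w, so \Box \Box \neg s is false at u.
      At w: \Box \neg s requires \neg s at every successor {u, v, x, t}.
        \neg s fails at x, so \Box \neg s is false at w.
Satisfying worlds: {z}

1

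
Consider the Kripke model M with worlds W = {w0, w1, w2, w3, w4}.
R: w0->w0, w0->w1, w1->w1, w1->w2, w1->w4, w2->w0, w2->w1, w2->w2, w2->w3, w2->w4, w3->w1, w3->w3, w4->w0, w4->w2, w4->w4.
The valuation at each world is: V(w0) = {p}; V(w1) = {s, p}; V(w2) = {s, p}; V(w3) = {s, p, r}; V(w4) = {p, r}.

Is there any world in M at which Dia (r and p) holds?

Let φ = Dia (r and p). Evaluate φ at each world:
  w0 (successors {w0, w1}): φ is false.
  w1 (successors {w1, w2, w4}): φ is true.
  w2 (successors {w0, w1, w2, w3, w4}): φ is true.
  w3 (successors {w1, w3}): φ is true.
  w4 (successors {w0, w2, w4}): φ is true.
Detail at w1 (witness):
  At w1: Dia (r and p) requires r and p at some successor in {w1, w2, w4}.
    r and p holds at w4, so Dia (r and p) is true at w1.

Yes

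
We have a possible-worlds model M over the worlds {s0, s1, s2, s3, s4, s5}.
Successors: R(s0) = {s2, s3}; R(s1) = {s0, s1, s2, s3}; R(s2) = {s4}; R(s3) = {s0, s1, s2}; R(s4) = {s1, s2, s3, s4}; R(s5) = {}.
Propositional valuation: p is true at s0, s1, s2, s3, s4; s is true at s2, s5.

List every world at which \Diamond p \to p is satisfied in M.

s0, s1, s2, s3, s4, s5

Let φ = \Diamond p \to p. Evaluate φ at each world:
  s0 (successors {s2, s3}): φ is true.
  s1 (successors {s0, s1, s2, s3}): φ is true.
  s2 (successors {s4}): φ is true.
  s3 (successors {s0, s1, s2}): φ is true.
  s4 (successors {s1, s2, s3, s4}): φ is true.
  s5 (successors ∅): φ is true.
For instance, at s2:
  At s2: \Diamond p is true, p is true, so \Diamond p \to p is true.
    At s2: \Diamond p requires p at some successor in {s4}.
      p holds at s4, so \Diamond p is true at s2.
Satisfying worlds: {s0, s1, s2, s3, s4, s5}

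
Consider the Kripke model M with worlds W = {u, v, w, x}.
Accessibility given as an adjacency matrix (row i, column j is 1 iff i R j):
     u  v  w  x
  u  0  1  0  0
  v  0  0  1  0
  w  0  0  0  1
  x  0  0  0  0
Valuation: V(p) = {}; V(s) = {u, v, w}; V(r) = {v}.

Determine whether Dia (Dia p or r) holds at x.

No

Recall that Dia ψ holds at a world iff ψ holds at some accessible world.
At x: no accessible worlds, so Dia (Dia p or r) is false.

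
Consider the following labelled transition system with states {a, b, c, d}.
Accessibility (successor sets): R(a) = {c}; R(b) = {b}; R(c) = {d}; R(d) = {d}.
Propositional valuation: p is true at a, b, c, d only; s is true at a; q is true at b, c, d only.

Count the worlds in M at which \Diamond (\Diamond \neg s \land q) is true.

Let φ = \Diamond (\Diamond \neg s \land q). Evaluate φ at each world:
  a (successors {c}): φ is true.
  b (successors {b}): φ is true.
  c (successors {d}): φ is true.
  d (successors {d}): φ is true.
For instance, at d:
  At d: \Diamond (\Diamond \neg s \land q) requires \Diamond \neg s \land q at some successor in {d}.
    \Diamond \neg s \land q holds at d, so \Diamond (\Diamond \neg s \land q) is true at d.
      At d: \Diamond \neg s is true, q is true, so \Diamond \neg s \land q is true.
Satisfying worlds: {a, b, c, d}

4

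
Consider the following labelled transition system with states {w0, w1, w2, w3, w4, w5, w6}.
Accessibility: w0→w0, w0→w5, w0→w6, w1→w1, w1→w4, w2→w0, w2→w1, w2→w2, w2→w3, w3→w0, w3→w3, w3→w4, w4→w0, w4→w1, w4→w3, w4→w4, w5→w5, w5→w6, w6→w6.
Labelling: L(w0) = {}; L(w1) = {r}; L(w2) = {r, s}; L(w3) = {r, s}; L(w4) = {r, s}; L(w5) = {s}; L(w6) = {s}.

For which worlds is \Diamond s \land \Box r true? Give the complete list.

Recall that \Box ψ holds at a world iff ψ holds at every accessible world, and \Diamond ψ holds iff ψ holds at some accessible world.
Let φ = \Diamond s \land \Box r. Evaluate φ at each world:
  w0 (successors {w0, w5, w6}): φ is false.
  w1 (successors {w1, w4}): φ is true.
  w2 (successors {w0, w1, w2, w3}): φ is false.
  w3 (successors {w0, w3, w4}): φ is false.
  w4 (successors {w0, w1, w3, w4}): φ is false.
  w5 (successors {w5, w6}): φ is false.
  w6 (successors {w6}): φ is false.
For instance, at w1:
  At w1: \Diamond s is true, \Box r is true, so \Diamond s \land \Box r is true.
    At w1: \Diamond s requires s at some successor in {w1, w4}.
      s holds at w4, so \Diamond s is true at w1.
    At w1: \Box r requires r at every successor {w1, w4}.
      At w1: r is true.
      At w4: r is true.
    So \Box r is true at w1.
Satisfying worlds: {w1}

w1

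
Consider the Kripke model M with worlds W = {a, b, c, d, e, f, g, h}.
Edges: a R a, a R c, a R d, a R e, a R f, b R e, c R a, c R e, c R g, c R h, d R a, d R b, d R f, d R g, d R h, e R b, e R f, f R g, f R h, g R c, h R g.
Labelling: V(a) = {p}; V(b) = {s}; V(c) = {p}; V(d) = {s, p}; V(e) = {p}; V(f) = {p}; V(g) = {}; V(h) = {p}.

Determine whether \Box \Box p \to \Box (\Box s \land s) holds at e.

At e: \Box \Box p is false, \Box (\Box s \land s) is false, so \Box \Box p \to \Box (\Box s \land s) is true.
  At e: \Box \Box p requires \Box p at every successor {b, f}.
    \Box p fails at f, so \Box \Box p is false at e.
      At f: \Box p requires p at every successor {g, h}.
        p fails at g, so \Box p is false at f.
  At e: \Box (\Box s \land s) requires \Box s \land s at every successor {b, f}.
    \Box s \land s fails at b, so \Box (\Box s \land s) is false at e.
      At b: \Box s is false, s is true, so \Box s \land s is false.

Yes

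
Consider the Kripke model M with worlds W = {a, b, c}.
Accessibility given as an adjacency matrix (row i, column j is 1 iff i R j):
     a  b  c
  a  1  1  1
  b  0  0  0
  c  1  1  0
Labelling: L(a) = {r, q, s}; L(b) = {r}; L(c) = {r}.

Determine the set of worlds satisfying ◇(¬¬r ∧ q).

a, c

Recall that ◇ψ holds at a world iff ψ holds at some accessible world.
Let φ = ◇(¬¬r ∧ q). Evaluate φ at each world:
  a (successors {a, b, c}): φ is true.
  b (successors ∅): φ is false.
  c (successors {a, b}): φ is true.
For instance, at c:
  At c: ◇(¬¬r ∧ q) requires ¬¬r ∧ q at some successor in {a, b}.
    ¬¬r ∧ q holds at a, so ◇(¬¬r ∧ q) is true at c.
Satisfying worlds: {a, c}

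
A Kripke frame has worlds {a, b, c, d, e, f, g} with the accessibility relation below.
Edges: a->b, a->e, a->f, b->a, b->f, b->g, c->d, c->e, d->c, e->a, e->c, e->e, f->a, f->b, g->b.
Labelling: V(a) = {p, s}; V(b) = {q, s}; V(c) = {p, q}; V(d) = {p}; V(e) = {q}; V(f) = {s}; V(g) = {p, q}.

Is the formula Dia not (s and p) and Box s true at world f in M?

Yes

At f: Dia not (s and p) is true, Box s is true, so Dia not (s and p) and Box s is true.
  At f: Dia not (s and p) requires not (s and p) at some successor in {a, b}.
    not (s and p) holds at b, so Dia not (s and p) is true at f.
  At f: Box s requires s at every successor {a, b}.
    At a: s is true.
    At b: s is true.
  So Box s is true at f.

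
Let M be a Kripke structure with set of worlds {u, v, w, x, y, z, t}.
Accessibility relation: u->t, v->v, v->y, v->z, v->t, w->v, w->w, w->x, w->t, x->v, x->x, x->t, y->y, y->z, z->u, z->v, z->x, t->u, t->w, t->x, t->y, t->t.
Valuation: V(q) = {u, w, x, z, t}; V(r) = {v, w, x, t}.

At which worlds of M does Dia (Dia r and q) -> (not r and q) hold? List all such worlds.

Let φ = Dia (Dia r and q) -> (not r and q). Evaluate φ at each world:
  u (successors {t}): φ is true.
  v (successors {v, y, z, t}): φ is false.
  w (successors {v, w, x, t}): φ is false.
  x (successors {v, x, t}): φ is false.
  y (successors {y, z}): φ is false.
  z (successors {u, v, x}): φ is true.
  t (successors {u, w, x, y, t}): φ is false.
For instance, at u:
  At u: Dia (Dia r and q) is true, not r and q is true, so Dia (Dia r and q) -> (not r and q) is true.
    At u: Dia (Dia r and q) requires Dia r and q at some successor in {t}.
      Dia r and q holds at t, so Dia (Dia r and q) is true at u.
Satisfying worlds: {u, z}

u, z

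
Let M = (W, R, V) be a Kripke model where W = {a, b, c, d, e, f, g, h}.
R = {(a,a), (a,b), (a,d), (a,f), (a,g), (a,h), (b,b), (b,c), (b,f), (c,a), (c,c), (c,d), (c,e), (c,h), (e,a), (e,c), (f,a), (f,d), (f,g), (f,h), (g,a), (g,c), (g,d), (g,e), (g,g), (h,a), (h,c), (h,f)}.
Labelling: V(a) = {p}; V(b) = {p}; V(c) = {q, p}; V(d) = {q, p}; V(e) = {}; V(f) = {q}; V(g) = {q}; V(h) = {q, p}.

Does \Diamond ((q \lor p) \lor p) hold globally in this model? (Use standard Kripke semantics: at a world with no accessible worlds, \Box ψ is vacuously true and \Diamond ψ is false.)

Recall that \Diamond ψ holds at a world iff ψ holds at some accessible world.
Let φ = \Diamond ((q \lor p) \lor p). Evaluate φ at each world:
  a (successors {a, b, d, f, g, h}): φ is true.
  b (successors {b, c, f}): φ is true.
  c (successors {a, c, d, e, h}): φ is true.
  d (successors ∅): φ is false.
  e (successors {a, c}): φ is true.
  f (successors {a, d, g, h}): φ is true.
  g (successors {a, c, d, e, g}): φ is true.
  h (successors {a, c, f}): φ is true.
Detail at d (counterexample):
  At d: no accessible worlds, so \Diamond ((q \lor p) \lor p) is false.

No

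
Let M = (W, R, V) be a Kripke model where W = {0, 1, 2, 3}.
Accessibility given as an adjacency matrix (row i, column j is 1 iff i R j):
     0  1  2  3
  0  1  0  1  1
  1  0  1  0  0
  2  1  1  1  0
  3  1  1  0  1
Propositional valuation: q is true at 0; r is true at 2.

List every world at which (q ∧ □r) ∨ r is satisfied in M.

2

Let φ = (q ∧ □r) ∨ r. Evaluate φ at each world:
  0 (successors {0, 2, 3}): φ is false.
  1 (successors {1}): φ is false.
  2 (successors {0, 1, 2}): φ is true.
  3 (successors {0, 1, 3}): φ is false.
For instance, at 2:
  At 2: q ∧ □r is false, r is true, so (q ∧ □r) ∨ r is true.
    At 2: q is false, □r is false, so q ∧ □r is false.
      At 2: □r requires r at every successor {0, 1, 2}.
        r fails at 0, so □r is false at 2.
Satisfying worlds: {2}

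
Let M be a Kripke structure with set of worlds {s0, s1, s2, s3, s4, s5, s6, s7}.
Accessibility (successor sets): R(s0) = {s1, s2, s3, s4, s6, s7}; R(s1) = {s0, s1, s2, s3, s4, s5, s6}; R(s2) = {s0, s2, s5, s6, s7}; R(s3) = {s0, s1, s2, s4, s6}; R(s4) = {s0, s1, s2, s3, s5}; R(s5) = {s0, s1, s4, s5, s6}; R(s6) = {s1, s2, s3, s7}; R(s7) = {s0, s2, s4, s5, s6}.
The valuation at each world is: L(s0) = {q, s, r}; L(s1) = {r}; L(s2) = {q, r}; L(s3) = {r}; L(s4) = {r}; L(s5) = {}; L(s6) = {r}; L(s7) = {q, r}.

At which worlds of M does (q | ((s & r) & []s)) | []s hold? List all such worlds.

s0, s2, s7

Let φ = (q | ((s & r) & []s)) | []s. Evaluate φ at each world:
  s0 (successors {s1, s2, s3, s4, s6, s7}): φ is true.
  s1 (successors {s0, s1, s2, s3, s4, s5, s6}): φ is false.
  s2 (successors {s0, s2, s5, s6, s7}): φ is true.
  s3 (successors {s0, s1, s2, s4, s6}): φ is false.
  s4 (successors {s0, s1, s2, s3, s5}): φ is false.
  s5 (successors {s0, s1, s4, s5, s6}): φ is false.
  s6 (successors {s1, s2, s3, s7}): φ is false.
  s7 (successors {s0, s2, s4, s5, s6}): φ is true.
For instance, at s2:
  At s2: q | ((s & r) & []s) is true, []s is false, so (q | ((s & r) & []s)) | []s is true.
    At s2: q is true, (s & r) & []s is false, so q | ((s & r) & []s) is true.
      At s2: s & r is false, []s is false, so (s & r) & []s is false.
    At s2: []s requires s at every successor {s0, s2, s5, s6, s7}.
      s fails at s2, so []s is false at s2.
Satisfying worlds: {s0, s2, s7}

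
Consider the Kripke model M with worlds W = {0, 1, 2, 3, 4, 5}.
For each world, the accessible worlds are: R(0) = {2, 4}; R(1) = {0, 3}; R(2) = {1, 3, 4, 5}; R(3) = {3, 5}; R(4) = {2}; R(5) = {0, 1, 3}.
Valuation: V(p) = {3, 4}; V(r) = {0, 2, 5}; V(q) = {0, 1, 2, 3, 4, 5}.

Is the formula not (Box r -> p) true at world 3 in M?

No

At 3: Box r -> p is true, so not (Box r -> p) is false.
  At 3: Box r is false, p is true, so Box r -> p is true.
    At 3: Box r requires r at every successor {3, 5}.
      r fails at 3, so Box r is false at 3.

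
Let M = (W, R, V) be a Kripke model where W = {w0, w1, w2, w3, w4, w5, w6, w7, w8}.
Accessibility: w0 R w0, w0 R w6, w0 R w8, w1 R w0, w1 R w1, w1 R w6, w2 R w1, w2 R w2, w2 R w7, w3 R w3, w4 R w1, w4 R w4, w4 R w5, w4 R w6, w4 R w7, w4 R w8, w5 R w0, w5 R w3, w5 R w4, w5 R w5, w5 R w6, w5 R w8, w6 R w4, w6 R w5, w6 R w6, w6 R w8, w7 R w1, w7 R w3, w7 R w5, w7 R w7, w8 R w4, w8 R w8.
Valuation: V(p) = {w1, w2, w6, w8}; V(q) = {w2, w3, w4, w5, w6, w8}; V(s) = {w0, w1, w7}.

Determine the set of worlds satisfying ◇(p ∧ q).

w0, w1, w2, w4, w5, w6, w8

Let φ = ◇(p ∧ q). Evaluate φ at each world:
  w0 (successors {w0, w6, w8}): φ is true.
  w1 (successors {w0, w1, w6}): φ is true.
  w2 (successors {w1, w2, w7}): φ is true.
  w3 (successors {w3}): φ is false.
  w4 (successors {w1, w4, w5, w6, w7, w8}): φ is true.
  w5 (successors {w0, w3, w4, w5, w6, w8}): φ is true.
  w6 (successors {w4, w5, w6, w8}): φ is true.
  w7 (successors {w1, w3, w5, w7}): φ is false.
  w8 (successors {w4, w8}): φ is true.
For instance, at w7:
  At w7: ◇(p ∧ q) requires p ∧ q at some successor in {w1, w3, w5, w7}.
    At w1: p ∧ q is false.
    At w3: p ∧ q is false.
    At w5: p ∧ q is false.
    At w7: p ∧ q is false.
  So ◇(p ∧ q) is false at w7.
Satisfying worlds: {w0, w1, w2, w4, w5, w6, w8}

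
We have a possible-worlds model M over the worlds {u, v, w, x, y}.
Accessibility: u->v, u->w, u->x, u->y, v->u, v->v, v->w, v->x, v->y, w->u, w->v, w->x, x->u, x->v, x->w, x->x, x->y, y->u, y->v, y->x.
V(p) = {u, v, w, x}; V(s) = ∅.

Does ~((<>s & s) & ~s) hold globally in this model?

Let φ = ~((<>s & s) & ~s). Evaluate φ at each world:
  u (successors {v, w, x, y}): φ is true.
  v (successors {u, v, w, x, y}): φ is true.
  w (successors {u, v, x}): φ is true.
  x (successors {u, v, w, x, y}): φ is true.
  y (successors {u, v, x}): φ is true.
For instance, at w:
  At w: (<>s & s) & ~s is false, so ~((<>s & s) & ~s) is true.
    At w: <>s & s is false, ~s is true, so (<>s & s) & ~s is false.
      At w: <>s is false, s is false, so <>s & s is false.

Yes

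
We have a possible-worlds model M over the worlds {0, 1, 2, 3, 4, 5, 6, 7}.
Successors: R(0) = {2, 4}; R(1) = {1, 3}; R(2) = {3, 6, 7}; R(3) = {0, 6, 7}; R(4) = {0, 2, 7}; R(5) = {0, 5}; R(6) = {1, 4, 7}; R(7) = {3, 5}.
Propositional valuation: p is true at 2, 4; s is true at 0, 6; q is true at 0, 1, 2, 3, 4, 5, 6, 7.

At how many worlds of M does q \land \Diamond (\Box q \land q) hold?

8

Let φ = q \land \Diamond (\Box q \land q). Evaluate φ at each world:
  0 (successors {2, 4}): φ is true.
  1 (successors {1, 3}): φ is true.
  2 (successors {3, 6, 7}): φ is true.
  3 (successors {0, 6, 7}): φ is true.
  4 (successors {0, 2, 7}): φ is true.
  5 (successors {0, 5}): φ is true.
  6 (successors {1, 4, 7}): φ is true.
  7 (successors {3, 5}): φ is true.
For instance, at 0:
  At 0: q is true, \Diamond (\Box q \land q) is true, so q \land \Diamond (\Box q \land q) is true.
    At 0: \Diamond (\Box q \land q) requires \Box q \land q at some successor in {2, 4}.
      \Box q \land q holds at 2, so \Diamond (\Box q \land q) is true at 0.
Satisfying worlds: {0, 1, 2, 3, 4, 5, 6, 7}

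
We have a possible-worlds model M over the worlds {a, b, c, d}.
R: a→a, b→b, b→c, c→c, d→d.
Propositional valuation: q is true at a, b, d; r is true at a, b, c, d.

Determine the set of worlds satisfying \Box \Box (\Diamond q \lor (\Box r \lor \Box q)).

Let φ = \Box \Box (\Diamond q \lor (\Box r \lor \Box q)). Evaluate φ at each world:
  a (successors {a}): φ is true.
  b (successors {b, c}): φ is true.
  c (successors {c}): φ is true.
  d (successors {d}): φ is true.
For instance, at a:
  At a: \Box \Box (\Diamond q \lor (\Box r \lor \Box q)) requires \Box (\Diamond q \lor (\Box r \lor \Box q)) at every successor {a}.
      At a: \Box (\Diamond q \lor (\Box r \lor \Box q)) requires \Diamond q \lor (\Box r \lor \Box q) at every successor {a}.
        At a: \Diamond q \lor (\Box r \lor \Box q) is true.
      So \Box (\Diamond q \lor (\Box r \lor \Box q)) is true at a.
  So \Box \Box (\Diamond q \lor (\Box r \lor \Box q)) is true at a.
Satisfying worlds: {a, b, c, d}

a, b, c, d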